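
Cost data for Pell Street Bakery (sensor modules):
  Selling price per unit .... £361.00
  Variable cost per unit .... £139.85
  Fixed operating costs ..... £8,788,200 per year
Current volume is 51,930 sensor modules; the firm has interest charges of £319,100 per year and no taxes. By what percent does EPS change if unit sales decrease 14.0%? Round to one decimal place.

Total contribution margin = 51,930 × £221.15 = £11,484,319.50.
EBIT = £11,484,319.50 − £8,788,200 = £2,696,119.50.
Interest = £319,100.00, so EBIT − I = £2,377,019.50.
Degree of combined leverage = contribution ÷ (EBIT − I) = £11,484,319.50 ÷ £2,377,019.50 = 4.8314.
EPS therefore changes by 4.8314 × (-14.0%) = -67.6%.

-67.6%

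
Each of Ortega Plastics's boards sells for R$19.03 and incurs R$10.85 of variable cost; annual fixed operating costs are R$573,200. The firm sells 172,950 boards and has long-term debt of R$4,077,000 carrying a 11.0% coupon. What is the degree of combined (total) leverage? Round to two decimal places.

At 172,950 units, contribution = 172,950 × R$8.18 = R$1,414,731.00.
Operating income = contribution − fixed costs = R$1,414,731.00 − R$573,200 = R$841,531.00. Interest = R$448,470.00.
DOL = R$1,414,731.00 ÷ R$841,531.00 = 1.6811; DFL = R$841,531.00 ÷ R$393,061.00 = 2.1410.
Combined leverage = 1.6811 × 2.1410 = 3.5992.

3.60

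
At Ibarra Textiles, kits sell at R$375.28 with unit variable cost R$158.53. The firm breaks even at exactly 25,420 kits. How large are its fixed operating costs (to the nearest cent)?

Contribution margin per unit = R$375.28 − R$158.53 = R$216.75.
Fixed costs = break-even units × CM = 25,420 × R$216.75 = R$5,509,785.00.

R$5,509,785.00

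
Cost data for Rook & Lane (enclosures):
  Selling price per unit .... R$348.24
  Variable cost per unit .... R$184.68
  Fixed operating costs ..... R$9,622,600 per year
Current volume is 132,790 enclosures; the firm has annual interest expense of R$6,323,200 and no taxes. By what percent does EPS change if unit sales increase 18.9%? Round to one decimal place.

Total contribution margin = 132,790 × R$163.56 = R$21,719,132.40.
Operating income = contribution − fixed costs = R$21,719,132.40 − R$9,622,600 = R$12,096,532.40.
After interest of R$6,323,200.00, pre-tax earnings = R$5,773,332.40.
Degree of combined leverage = contribution ÷ (EBIT − I) = R$21,719,132.40 ÷ R$5,773,332.40 = 3.7620.
EPS therefore changes by 3.7620 × (+18.9%) = +71.1%.

+71.1%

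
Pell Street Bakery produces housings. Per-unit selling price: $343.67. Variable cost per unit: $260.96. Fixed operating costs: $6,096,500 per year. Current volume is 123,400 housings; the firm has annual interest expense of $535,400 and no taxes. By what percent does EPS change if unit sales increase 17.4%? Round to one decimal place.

Contribution at this volume is 123,400 × $82.71 = $10,206,414.00.
Subtracting fixed costs: EBIT = $10,206,414.00 − $6,096,500 = $4,109,914.00.
Interest = $535,400.00, so EBIT − I = $3,574,514.00.
Degree of combined leverage = contribution ÷ (EBIT − I) = $10,206,414.00 ÷ $3,574,514.00 = 2.8553.
%ΔEPS = DCL × %ΔSales = 2.8553 × +17.4% = +49.7%.

+49.7%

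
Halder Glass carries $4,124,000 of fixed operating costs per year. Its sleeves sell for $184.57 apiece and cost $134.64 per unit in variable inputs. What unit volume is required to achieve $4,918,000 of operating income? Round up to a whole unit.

Each unit contributes $184.57 − $134.64 = $49.93.
Units = (FC + target) / CM = ($4,124,000 + $4,918,000) / $49.93 = 181,093.53, so 181,094 sleeves.

181,094 sleeves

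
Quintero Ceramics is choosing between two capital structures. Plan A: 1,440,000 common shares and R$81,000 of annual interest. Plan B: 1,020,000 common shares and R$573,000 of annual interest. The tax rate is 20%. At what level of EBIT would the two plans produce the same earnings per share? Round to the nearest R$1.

Set EPS_A = EPS_B: (EBIT − R$81,000)(1 − 0.20) ÷ 1,440,000 = (EBIT − R$573,000)(1 − 0.20) ÷ 1,020,000.
Cancelling (1 − t) and cross-multiplying: 1,020,000·(EBIT − 81,000) = 1,440,000·(EBIT − 573,000).
EBIT × (1,440,000 − 1,020,000) = 573,000 × 1,440,000 − 81,000 × 1,020,000 = 742,500,000,000, so EBIT = 742,500,000,000 ÷ 420,000 = 1,767,857.14.

R$1,767,857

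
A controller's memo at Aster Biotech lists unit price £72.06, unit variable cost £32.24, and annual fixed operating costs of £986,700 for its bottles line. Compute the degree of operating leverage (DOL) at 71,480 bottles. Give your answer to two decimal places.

At 71,480 units, contribution = 71,480 × £39.82 = £2,846,333.60.
EBIT = £2,846,333.60 − £986,700 = £1,859,633.60.
So DOL = total CM / EBIT = £2,846,333.60 / £1,859,633.60 = 1.5306.

1.53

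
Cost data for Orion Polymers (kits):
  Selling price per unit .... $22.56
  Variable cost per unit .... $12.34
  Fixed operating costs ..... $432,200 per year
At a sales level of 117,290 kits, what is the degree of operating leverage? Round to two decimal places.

1.56

Contribution at this volume is 117,290 × $10.22 = $1,198,703.80.
Operating income = contribution − fixed costs = $1,198,703.80 − $432,200 = $766,503.80.
DOL = contribution ÷ EBIT = $1,198,703.80 ÷ $766,503.80 = 1.5639.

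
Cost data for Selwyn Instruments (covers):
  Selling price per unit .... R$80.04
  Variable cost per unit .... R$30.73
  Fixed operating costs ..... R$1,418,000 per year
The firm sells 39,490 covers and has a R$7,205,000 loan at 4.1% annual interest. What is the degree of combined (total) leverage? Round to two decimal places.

At 39,490 units, contribution = 39,490 × R$49.31 = R$1,947,251.90.
Subtracting fixed costs: EBIT = R$1,947,251.90 − R$1,418,000 = R$529,251.90. Interest = R$295,405.00.
DOL = R$1,947,251.90 ÷ R$529,251.90 = 3.6793; DFL = R$529,251.90 ÷ R$233,846.90 = 2.2632.
DCL = DOL × DFL = 3.6793 × 2.2632 = 8.3270.

8.33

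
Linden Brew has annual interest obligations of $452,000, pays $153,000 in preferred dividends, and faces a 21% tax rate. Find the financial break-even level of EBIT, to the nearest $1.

Grossing the preferred dividend up to pre-tax terms: $153,000 / (1 − 0.21) = $193,670.89.
Financial break-even EBIT = interest + D_p ÷ (1 − t) = $452,000 + $193,670.89 = $645,670.89.

$645,671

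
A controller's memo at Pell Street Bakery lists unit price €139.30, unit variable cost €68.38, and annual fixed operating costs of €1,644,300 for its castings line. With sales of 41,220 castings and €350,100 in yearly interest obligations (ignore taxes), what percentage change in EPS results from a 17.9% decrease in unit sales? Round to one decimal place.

-56.3%

Total contribution margin = 41,220 × €70.92 = €2,923,322.40.
Subtracting fixed costs: EBIT = €2,923,322.40 − €1,644,300 = €1,279,022.40.
Interest = €350,100.00, so EBIT − I = €928,922.40.
Degree of combined leverage = contribution ÷ (EBIT − I) = €2,923,322.40 ÷ €928,922.40 = 3.1470.
EPS therefore changes by 3.1470 × (-17.9%) = -56.3%.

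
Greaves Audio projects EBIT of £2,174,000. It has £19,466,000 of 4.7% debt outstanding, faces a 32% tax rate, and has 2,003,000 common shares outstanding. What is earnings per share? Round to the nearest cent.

Pre-tax income = £2,174,000 − £914,902.00 = £1,259,098.00.
Net income = £1,259,098.00 × (1 − 0.32) = £856,186.64.
Per share: £856,186.64 / 2,003,000 shares = £0.43.

£0.43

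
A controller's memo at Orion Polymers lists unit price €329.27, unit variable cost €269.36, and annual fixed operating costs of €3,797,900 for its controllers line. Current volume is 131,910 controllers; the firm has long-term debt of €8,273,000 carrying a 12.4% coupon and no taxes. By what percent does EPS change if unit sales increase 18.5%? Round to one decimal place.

At 131,910 units, contribution = 131,910 × €59.91 = €7,902,728.10.
Operating income = contribution − fixed costs = €7,902,728.10 − €3,797,900 = €4,104,828.10.
Interest = €1,025,852.00, so EBIT − I = €3,078,976.10.
Degree of combined leverage = contribution ÷ (EBIT − I) = €7,902,728.10 ÷ €3,078,976.10 = 2.5667.
EPS therefore changes by 2.5667 × (+18.5%) = +47.5%.

+47.5%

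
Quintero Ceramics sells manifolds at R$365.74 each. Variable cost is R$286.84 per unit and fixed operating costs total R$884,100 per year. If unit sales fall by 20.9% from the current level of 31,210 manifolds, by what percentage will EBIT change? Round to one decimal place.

At 31,210 units, contribution = 31,210 × R$78.90 = R$2,462,469.00.
Subtracting fixed costs: EBIT = R$2,462,469.00 − R$884,100 = R$1,578,369.00.
Degree of operating leverage = R$2,462,469.00 / R$1,578,369.00 = 1.5601.
%ΔEBIT = DOL × %ΔSales = 1.5601 × -20.9% = -32.6%.

-32.6%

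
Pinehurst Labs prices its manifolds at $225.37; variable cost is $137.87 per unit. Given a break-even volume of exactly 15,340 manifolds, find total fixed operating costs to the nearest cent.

$1,342,250.00

Each unit contributes $225.37 − $137.87 = $87.50.
Fixed costs = break-even units × CM = 15,340 × $87.50 = $1,342,250.00.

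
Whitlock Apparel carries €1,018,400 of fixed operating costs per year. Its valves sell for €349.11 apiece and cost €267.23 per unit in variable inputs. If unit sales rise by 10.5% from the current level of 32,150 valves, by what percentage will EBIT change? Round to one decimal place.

Total contribution margin = 32,150 × €81.88 = €2,632,442.00.
Subtracting fixed costs: EBIT = €2,632,442.00 − €1,018,400 = €1,614,042.00.
DOL = contribution ÷ EBIT = €2,632,442.00 ÷ €1,614,042.00 = 1.6310.
So EBIT moves 1.6310 × (+10.5%) = +17.1%.

+17.1%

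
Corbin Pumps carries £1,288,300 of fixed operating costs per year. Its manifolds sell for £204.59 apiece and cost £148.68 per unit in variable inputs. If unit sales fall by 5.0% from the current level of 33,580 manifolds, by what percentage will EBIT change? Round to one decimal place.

-15.9%

Contribution at this volume is 33,580 × £55.91 = £1,877,457.80.
Operating income = contribution − fixed costs = £1,877,457.80 − £1,288,300 = £589,157.80.
DOL = contribution ÷ EBIT = £1,877,457.80 ÷ £589,157.80 = 3.1867.
Operating income changes by 3.1867 × -5.0% = -15.9%.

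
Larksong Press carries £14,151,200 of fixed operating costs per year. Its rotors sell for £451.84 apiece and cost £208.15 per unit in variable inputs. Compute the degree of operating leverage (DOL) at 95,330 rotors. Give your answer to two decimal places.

2.56

At 95,330 units, contribution = 95,330 × £243.69 = £23,230,967.70.
Operating income = contribution − fixed costs = £23,230,967.70 − £14,151,200 = £9,079,767.70.
So DOL = total CM / EBIT = £23,230,967.70 / £9,079,767.70 = 2.5585.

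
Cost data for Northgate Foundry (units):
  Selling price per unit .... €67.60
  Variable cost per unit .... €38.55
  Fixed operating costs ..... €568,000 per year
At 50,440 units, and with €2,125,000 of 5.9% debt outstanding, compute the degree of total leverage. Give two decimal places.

At 50,440 units, contribution = 50,440 × €29.05 = €1,465,282.00.
Subtracting fixed costs: EBIT = €1,465,282.00 − €568,000 = €897,282.00. Interest = €125,375.00, so EBIT − I = €771,907.00.
Degree of total leverage = total CM / (EBIT − interest) = €1,465,282.00 / €771,907.00 = 1.8983.

1.90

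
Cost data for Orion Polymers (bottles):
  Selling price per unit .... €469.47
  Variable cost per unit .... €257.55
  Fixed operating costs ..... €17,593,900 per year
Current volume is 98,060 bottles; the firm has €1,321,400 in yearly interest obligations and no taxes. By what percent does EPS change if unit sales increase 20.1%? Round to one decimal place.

Contribution at this volume is 98,060 × €211.92 = €20,780,875.20.
Operating income = contribution − fixed costs = €20,780,875.20 − €17,593,900 = €3,186,975.20.
Interest = €1,321,400.00, so EBIT − I = €1,865,575.20.
Degree of combined leverage = contribution ÷ (EBIT − I) = €20,780,875.20 ÷ €1,865,575.20 = 11.1391.
EPS therefore changes by 11.1391 × (+20.1%) = +223.9%.

+223.9%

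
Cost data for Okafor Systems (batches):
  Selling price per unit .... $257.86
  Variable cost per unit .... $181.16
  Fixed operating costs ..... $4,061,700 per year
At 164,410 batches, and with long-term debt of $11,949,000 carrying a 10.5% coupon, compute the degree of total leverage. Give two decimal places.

1.73

At 164,410 units, contribution = 164,410 × $76.70 = $12,610,247.00.
Operating income = contribution − fixed costs = $12,610,247.00 − $4,061,700 = $8,548,547.00. Interest = $1,254,645.00.
DOL = $12,610,247.00 ÷ $8,548,547.00 = 1.4751; DFL = $8,548,547.00 ÷ $7,293,902.00 = 1.1720.
DCL = DOL × DFL = 1.4751 × 1.1720 = 1.7288.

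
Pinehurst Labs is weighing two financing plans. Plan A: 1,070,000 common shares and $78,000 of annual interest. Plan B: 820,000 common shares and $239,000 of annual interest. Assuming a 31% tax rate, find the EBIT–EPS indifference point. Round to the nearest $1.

$767,080

Set EPS_A = EPS_B: (EBIT − $78,000)(1 − 0.31) ÷ 1,070,000 = (EBIT − $239,000)(1 − 0.31) ÷ 820,000.
The (1 − t) factor cancels: (EBIT − 78,000) × 820,000 = (EBIT − 239,000) × 1,070,000.
Solving, EBIT = (239,000·1,070,000 − 78,000·820,000) / (1,070,000 − 820,000) = 191,770,000,000 / 250,000 = 767,080.00.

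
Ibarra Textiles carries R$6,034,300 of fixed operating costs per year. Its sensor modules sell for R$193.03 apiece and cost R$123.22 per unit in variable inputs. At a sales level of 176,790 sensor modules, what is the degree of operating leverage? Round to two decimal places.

1.96

Contribution at this volume is 176,790 × R$69.81 = R$12,341,709.90.
Operating income = contribution − fixed costs = R$12,341,709.90 − R$6,034,300 = R$6,307,409.90.
So DOL = total CM / EBIT = R$12,341,709.90 / R$6,307,409.90 = 1.9567.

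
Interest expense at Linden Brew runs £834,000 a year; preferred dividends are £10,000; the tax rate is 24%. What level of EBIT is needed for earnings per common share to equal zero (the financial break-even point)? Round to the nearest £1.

Preferred dividends are paid after tax, so their pre-tax equivalent is £10,000 ÷ (1 − 0.24) = £13,157.89.
Financial break-even EBIT = interest + D_p ÷ (1 − t) = £834,000 + £13,157.89 = £847,157.89.

£847,158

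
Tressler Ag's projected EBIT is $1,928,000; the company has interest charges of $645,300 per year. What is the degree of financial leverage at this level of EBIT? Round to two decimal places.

1.50

Annual interest charges come to $645,300.00.
DFL = EBIT ÷ (EBIT − I) = $1,928,000 ÷ ($1,928,000 − $645,300.00) = $1,928,000 ÷ $1,282,700.00 = 1.5031.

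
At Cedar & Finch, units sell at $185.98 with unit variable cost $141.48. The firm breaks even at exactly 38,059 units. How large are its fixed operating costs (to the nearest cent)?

$1,693,625.50

Each unit contributes $185.98 − $141.48 = $44.50.
Since BE = FC / CM, FC = 38,059 × $44.50 = $1,693,625.50.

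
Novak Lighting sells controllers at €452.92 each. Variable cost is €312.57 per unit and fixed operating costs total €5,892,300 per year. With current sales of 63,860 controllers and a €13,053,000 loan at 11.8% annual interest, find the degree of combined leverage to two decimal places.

Total contribution margin = 63,860 × €140.35 = €8,962,751.00.
Operating income = contribution − fixed costs = €8,962,751.00 − €5,892,300 = €3,070,451.00. Interest = €1,540,254.00, so EBIT − I = €1,530,197.00.
DCL = contribution ÷ (EBIT − I) = €8,962,751.00 ÷ €1,530,197.00 = 5.8573.

5.86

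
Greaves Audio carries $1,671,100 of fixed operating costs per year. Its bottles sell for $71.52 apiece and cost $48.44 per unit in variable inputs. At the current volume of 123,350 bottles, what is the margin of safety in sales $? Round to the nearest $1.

Contribution margin per unit = $71.52 − $48.44 = $23.08. Break-even units = $1,671,100 ÷ $23.08 = 72,404.68; break-even revenue = 72,404.68 × $71.52 = $5,178,382.67.
Actual sales revenue = 123,350 × $71.52 = $8,821,992.00.
Margin of safety = $8,821,992.00 − $5,178,382.67 = $3,643,609.

$3,643,609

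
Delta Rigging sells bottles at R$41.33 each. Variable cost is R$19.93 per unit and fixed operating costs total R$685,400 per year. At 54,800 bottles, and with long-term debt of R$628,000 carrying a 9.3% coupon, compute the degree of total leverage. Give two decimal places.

2.73

Total contribution margin = 54,800 × R$21.40 = R$1,172,720.00.
Subtracting fixed costs: EBIT = R$1,172,720.00 − R$685,400 = R$487,320.00. Interest = R$58,404.00.
DOL = R$1,172,720.00 ÷ R$487,320.00 = 2.4065; DFL = R$487,320.00 ÷ R$428,916.00 = 1.1362.
DCL = DOL × DFL = 2.4065 × 1.1362 = 2.7343.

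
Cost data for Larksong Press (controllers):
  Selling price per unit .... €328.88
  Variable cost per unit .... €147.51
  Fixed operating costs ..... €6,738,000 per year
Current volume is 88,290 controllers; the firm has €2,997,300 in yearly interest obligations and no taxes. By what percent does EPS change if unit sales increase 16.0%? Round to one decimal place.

At 88,290 units, contribution = 88,290 × €181.37 = €16,013,157.30.
EBIT = €16,013,157.30 − €6,738,000 = €9,275,157.30.
Interest = €2,997,300.00, so EBIT − I = €6,277,857.30.
DCL = total CM / (EBIT − I) = €16,013,157.30 / €6,277,857.30 = 2.5507.
%ΔEPS = DCL × %ΔSales = 2.5507 × +16.0% = +40.8%.

+40.8%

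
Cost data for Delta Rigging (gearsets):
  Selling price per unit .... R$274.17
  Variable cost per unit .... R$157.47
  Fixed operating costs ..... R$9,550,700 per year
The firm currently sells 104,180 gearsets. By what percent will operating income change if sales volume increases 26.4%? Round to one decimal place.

Total contribution margin = 104,180 × R$116.70 = R$12,157,806.00.
Operating income = contribution − fixed costs = R$12,157,806.00 − R$9,550,700 = R$2,607,106.00.
Degree of operating leverage = R$12,157,806.00 / R$2,607,106.00 = 4.6633.
%ΔEBIT = DOL × %ΔSales = 4.6633 × +26.4% = +123.1%.

+123.1%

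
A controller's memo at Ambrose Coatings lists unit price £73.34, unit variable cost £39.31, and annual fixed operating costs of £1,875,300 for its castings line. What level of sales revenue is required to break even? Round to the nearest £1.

Contribution margin per unit = £73.34 − £39.31 = £34.03, a CM ratio of £34.03 ÷ £73.34 = 0.4640.
Break-even revenue = fixed costs × price ÷ CM = £1,875,300 × £73.34 ÷ £34.03 = £4,041,566.

£4,041,566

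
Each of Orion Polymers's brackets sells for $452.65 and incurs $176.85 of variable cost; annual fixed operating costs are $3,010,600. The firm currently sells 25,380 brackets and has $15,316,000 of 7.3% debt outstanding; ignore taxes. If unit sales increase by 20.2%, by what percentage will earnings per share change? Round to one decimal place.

Total contribution margin = 25,380 × $275.80 = $6,999,804.00.
EBIT = $6,999,804.00 − $3,010,600 = $3,989,204.00.
Interest = $1,118,068.00, so EBIT − I = $2,871,136.00.
DCL = total CM / (EBIT − I) = $6,999,804.00 / $2,871,136.00 = 2.4380.
%ΔEPS = DCL × %ΔSales = 2.4380 × +20.2% = +49.2%.

+49.2%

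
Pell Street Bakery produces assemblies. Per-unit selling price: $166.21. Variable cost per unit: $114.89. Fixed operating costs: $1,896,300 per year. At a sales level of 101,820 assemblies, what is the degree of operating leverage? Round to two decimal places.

At 101,820 units, contribution = 101,820 × $51.32 = $5,225,402.40.
EBIT = $5,225,402.40 − $1,896,300 = $3,329,102.40.
So DOL = total CM / EBIT = $5,225,402.40 / $3,329,102.40 = 1.5696.

1.57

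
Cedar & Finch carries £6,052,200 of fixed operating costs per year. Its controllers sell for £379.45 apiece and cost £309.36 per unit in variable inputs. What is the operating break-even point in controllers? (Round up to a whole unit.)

Unit CM = price − variable cost = £379.45 − £309.36 = £70.09.
Break-even volume = fixed costs ÷ CM per unit = £6,052,200 ÷ £70.09 = 86,348.98, so 86,349 controllers.

86,349 controllers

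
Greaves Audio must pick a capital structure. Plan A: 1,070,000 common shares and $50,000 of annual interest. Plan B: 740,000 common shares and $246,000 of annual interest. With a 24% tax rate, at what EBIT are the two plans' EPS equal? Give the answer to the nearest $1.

$685,515

Set EPS_A = EPS_B: (EBIT − $50,000)(1 − 0.24) ÷ 1,070,000 = (EBIT − $246,000)(1 − 0.24) ÷ 740,000.
The (1 − t) factor cancels: (EBIT − 50,000) × 740,000 = (EBIT − 246,000) × 1,070,000.
EBIT × (1,070,000 − 740,000) = 246,000 × 1,070,000 − 50,000 × 740,000 = 226,220,000,000, so EBIT = 226,220,000,000 ÷ 330,000 = 685,515.15.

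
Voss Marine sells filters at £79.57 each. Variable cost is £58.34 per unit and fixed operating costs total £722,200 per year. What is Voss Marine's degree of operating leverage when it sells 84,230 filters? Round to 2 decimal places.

1.68

At 84,230 units, contribution = 84,230 × £21.23 = £1,788,202.90.
EBIT = £1,788,202.90 − £722,200 = £1,066,002.90.
So DOL = total CM / EBIT = £1,788,202.90 / £1,066,002.90 = 1.6775.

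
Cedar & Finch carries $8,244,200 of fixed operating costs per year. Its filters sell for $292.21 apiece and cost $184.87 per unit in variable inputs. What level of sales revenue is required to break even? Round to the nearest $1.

$22,443,056

Contribution margin per unit = $292.21 − $184.87 = $107.34, a CM ratio of $107.34 ÷ $292.21 = 0.3673.
Break-even sales = FC ÷ CM ratio = $8,244,200 × $292.21 / $107.34 = $22,443,056.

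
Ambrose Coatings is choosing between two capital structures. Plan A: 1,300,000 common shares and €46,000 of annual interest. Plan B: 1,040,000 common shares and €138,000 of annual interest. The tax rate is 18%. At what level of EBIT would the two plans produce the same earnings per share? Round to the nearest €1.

€506,000

Set EPS_A = EPS_B: (EBIT − €46,000)(1 − 0.18) ÷ 1,300,000 = (EBIT − €138,000)(1 − 0.18) ÷ 1,040,000.
Cancelling (1 − t) and cross-multiplying: 1,040,000·(EBIT − 46,000) = 1,300,000·(EBIT − 138,000).
EBIT × (1,300,000 − 1,040,000) = 138,000 × 1,300,000 − 46,000 × 1,040,000 = 131,560,000,000, so EBIT = 131,560,000,000 ÷ 260,000 = 506,000.00.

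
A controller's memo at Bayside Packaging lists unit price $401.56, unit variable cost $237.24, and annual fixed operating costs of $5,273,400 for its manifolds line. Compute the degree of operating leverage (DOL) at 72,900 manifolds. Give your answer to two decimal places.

1.79

At 72,900 units, contribution = 72,900 × $164.32 = $11,978,928.00.
Operating income = contribution − fixed costs = $11,978,928.00 − $5,273,400 = $6,705,528.00.
Degree of operating leverage = $11,978,928.00 / $6,705,528.00 = 1.7864.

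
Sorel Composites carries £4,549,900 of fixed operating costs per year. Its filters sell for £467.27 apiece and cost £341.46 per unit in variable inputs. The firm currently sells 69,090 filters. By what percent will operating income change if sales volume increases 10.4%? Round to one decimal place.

+21.8%

Total contribution margin = 69,090 × £125.81 = £8,692,212.90.
Subtracting fixed costs: EBIT = £8,692,212.90 − £4,549,900 = £4,142,312.90.
DOL = contribution ÷ EBIT = £8,692,212.90 ÷ £4,142,312.90 = 2.0984.
So EBIT moves 2.0984 × (+10.4%) = +21.8%.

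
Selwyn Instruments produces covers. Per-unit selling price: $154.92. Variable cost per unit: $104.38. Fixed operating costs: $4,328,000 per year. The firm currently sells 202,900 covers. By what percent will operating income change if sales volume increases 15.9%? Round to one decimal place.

Contribution at this volume is 202,900 × $50.54 = $10,254,566.00.
Subtracting fixed costs: EBIT = $10,254,566.00 − $4,328,000 = $5,926,566.00.
Degree of operating leverage = $10,254,566.00 / $5,926,566.00 = 1.7303.
%ΔEBIT = DOL × %ΔSales = 1.7303 × +15.9% = +27.5%.

+27.5%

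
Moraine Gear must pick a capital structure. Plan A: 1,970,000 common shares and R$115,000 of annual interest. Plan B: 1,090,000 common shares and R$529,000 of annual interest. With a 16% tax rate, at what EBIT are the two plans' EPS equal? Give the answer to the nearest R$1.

Set EPS_A = EPS_B: (EBIT − R$115,000)(1 − 0.16) ÷ 1,970,000 = (EBIT − R$529,000)(1 − 0.16) ÷ 1,090,000.
Cancelling (1 − t) and cross-multiplying: 1,090,000·(EBIT − 115,000) = 1,970,000·(EBIT − 529,000).
Solving, EBIT = (529,000·1,970,000 − 115,000·1,090,000) / (1,970,000 − 1,090,000) = 916,780,000,000 / 880,000 = 1,041,795.45.

R$1,041,795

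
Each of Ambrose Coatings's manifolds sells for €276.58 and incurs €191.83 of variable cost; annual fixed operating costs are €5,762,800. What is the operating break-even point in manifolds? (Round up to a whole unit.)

67,998 manifolds

Unit CM = price − variable cost = €276.58 − €191.83 = €84.75.
Units to break even: €5,762,800 ÷ €84.75 = 67,997.64, rounded up to 67,998.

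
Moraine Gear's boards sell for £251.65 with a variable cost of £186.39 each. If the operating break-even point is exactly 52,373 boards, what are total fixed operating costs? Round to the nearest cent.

Contribution margin per unit = £251.65 − £186.39 = £65.26.
Since BE = FC / CM, FC = 52,373 × £65.26 = £3,417,861.98.

£3,417,861.98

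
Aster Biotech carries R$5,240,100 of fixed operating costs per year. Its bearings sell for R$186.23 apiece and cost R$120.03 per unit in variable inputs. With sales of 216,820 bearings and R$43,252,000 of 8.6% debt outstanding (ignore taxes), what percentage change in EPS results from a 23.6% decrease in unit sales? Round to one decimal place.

-62.8%

Total contribution margin = 216,820 × R$66.20 = R$14,353,484.00.
EBIT = R$14,353,484.00 − R$5,240,100 = R$9,113,384.00.
Interest = R$3,719,672.00, so EBIT − I = R$5,393,712.00.
Degree of combined leverage = contribution ÷ (EBIT − I) = R$14,353,484.00 ÷ R$5,393,712.00 = 2.6612.
%ΔEPS = DCL × %ΔSales = 2.6612 × -23.6% = -62.8%.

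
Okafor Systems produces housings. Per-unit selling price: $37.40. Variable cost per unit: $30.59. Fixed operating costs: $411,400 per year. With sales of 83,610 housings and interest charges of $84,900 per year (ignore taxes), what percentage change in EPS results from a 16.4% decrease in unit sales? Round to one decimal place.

At 83,610 units, contribution = 83,610 × $6.81 = $569,384.10.
Operating income = contribution − fixed costs = $569,384.10 − $411,400 = $157,984.10.
Interest = $84,900.00, so EBIT − I = $73,084.10.
Degree of combined leverage = contribution ÷ (EBIT − I) = $569,384.10 ÷ $73,084.10 = 7.7908.
EPS therefore changes by 7.7908 × (-16.4%) = -127.8%.

-127.8%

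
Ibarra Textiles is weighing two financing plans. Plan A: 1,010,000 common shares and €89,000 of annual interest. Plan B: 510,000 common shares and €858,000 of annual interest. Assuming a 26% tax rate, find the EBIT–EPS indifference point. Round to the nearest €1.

€1,642,380

At indifference, (EBIT − 89,000)(1 − t)/1,010,000 = (EBIT − 858,000)(1 − t)/510,000.
Cancelling (1 − t) and cross-multiplying: 510,000·(EBIT − 89,000) = 1,010,000·(EBIT − 858,000).
EBIT × (1,010,000 − 510,000) = 858,000 × 1,010,000 − 89,000 × 510,000 = 821,190,000,000, so EBIT = 821,190,000,000 ÷ 500,000 = 1,642,380.00.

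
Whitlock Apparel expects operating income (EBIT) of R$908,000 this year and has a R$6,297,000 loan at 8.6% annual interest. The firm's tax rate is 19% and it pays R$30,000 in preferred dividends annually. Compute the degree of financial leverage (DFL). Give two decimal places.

Annual interest charges come to R$541,542.00.
Preferred dividends grossed up pre-tax: R$30,000 / (1 − 0.19) = R$37,037.04.
DFL = EBIT ÷ [EBIT − I − D_p/(1−t)] = R$908,000 ÷ [R$908,000 − R$541,542.00 − R$37,037.04] = R$908,000 ÷ R$329,420.96 = 2.7564.

2.76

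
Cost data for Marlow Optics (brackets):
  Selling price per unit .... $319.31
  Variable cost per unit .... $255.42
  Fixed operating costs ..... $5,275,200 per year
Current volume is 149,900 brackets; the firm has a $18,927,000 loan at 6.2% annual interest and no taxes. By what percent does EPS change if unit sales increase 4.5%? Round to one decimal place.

Contribution at this volume is 149,900 × $63.89 = $9,577,111.00.
Subtracting fixed costs: EBIT = $9,577,111.00 − $5,275,200 = $4,301,911.00.
After interest of $1,173,474.00, pre-tax earnings = $3,128,437.00.
DCL = total CM / (EBIT − I) = $9,577,111.00 / $3,128,437.00 = 3.0613.
%ΔEPS = DCL × %ΔSales = 3.0613 × +4.5% = +13.8%.

+13.8%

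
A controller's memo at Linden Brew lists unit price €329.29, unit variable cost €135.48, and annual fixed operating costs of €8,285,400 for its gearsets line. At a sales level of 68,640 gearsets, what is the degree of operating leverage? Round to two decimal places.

2.65

At 68,640 units, contribution = 68,640 × €193.81 = €13,303,118.40.
EBIT = €13,303,118.40 − €8,285,400 = €5,017,718.40.
So DOL = total CM / EBIT = €13,303,118.40 / €5,017,718.40 = 2.6512.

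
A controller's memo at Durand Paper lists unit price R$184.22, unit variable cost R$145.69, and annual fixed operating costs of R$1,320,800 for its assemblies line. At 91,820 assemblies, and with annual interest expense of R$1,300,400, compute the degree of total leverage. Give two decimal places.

Total contribution margin = 91,820 × R$38.53 = R$3,537,824.60.
EBIT = R$3,537,824.60 − R$1,320,800 = R$2,217,024.60. Interest = R$1,300,400.00.
DOL = R$3,537,824.60 ÷ R$2,217,024.60 = 1.5958; DFL = R$2,217,024.60 ÷ R$916,624.60 = 2.4187.
Combined leverage = 1.5958 × 2.4187 = 3.8598.

3.86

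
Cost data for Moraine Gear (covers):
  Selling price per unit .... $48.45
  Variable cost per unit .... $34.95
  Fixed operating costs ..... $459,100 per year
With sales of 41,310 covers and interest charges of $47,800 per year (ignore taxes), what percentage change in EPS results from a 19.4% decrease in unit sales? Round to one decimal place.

Contribution at this volume is 41,310 × $13.50 = $557,685.00.
EBIT = $557,685.00 − $459,100 = $98,585.00.
After interest of $47,800.00, pre-tax earnings = $50,785.00.
DCL = total CM / (EBIT − I) = $557,685.00 / $50,785.00 = 10.9813.
%ΔEPS = DCL × %ΔSales = 10.9813 × -19.4% = -213.0%.

-213.0%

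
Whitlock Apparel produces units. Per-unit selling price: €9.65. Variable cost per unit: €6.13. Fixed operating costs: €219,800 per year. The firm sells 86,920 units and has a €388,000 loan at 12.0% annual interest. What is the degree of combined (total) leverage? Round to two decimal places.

Total contribution margin = 86,920 × €3.52 = €305,958.40.
Operating income = contribution − fixed costs = €305,958.40 − €219,800 = €86,158.40. Interest = €46,560.00.
DOL = €305,958.40 ÷ €86,158.40 = 3.5511; DFL = €86,158.40 ÷ €39,598.40 = 2.1758.
Combined leverage = 3.5511 × 2.1758 = 7.7265.

7.73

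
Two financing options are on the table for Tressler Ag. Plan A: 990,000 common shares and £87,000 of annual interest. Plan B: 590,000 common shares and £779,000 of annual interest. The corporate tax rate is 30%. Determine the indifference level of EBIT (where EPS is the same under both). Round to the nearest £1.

Set EPS_A = EPS_B: (EBIT − £87,000)(1 − 0.30) ÷ 990,000 = (EBIT − £779,000)(1 − 0.30) ÷ 590,000.
The (1 − t) factor cancels: (EBIT − 87,000) × 590,000 = (EBIT − 779,000) × 990,000.
EBIT × (990,000 − 590,000) = 779,000 × 990,000 − 87,000 × 590,000 = 719,880,000,000, so EBIT = 719,880,000,000 ÷ 400,000 = 1,799,700.00.

£1,799,700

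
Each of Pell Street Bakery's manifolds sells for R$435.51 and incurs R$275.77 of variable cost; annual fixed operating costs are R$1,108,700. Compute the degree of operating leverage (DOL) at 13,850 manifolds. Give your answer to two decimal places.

2.00

At 13,850 units, contribution = 13,850 × R$159.74 = R$2,212,399.00.
Subtracting fixed costs: EBIT = R$2,212,399.00 − R$1,108,700 = R$1,103,699.00.
DOL = contribution ÷ EBIT = R$2,212,399.00 ÷ R$1,103,699.00 = 2.0045.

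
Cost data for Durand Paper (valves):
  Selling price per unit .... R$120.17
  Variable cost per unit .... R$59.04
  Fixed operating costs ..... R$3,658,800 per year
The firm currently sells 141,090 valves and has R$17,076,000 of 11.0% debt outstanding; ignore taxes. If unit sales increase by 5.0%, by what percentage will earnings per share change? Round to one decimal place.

Total contribution margin = 141,090 × R$61.13 = R$8,624,831.70.
EBIT = R$8,624,831.70 − R$3,658,800 = R$4,966,031.70.
After interest of R$1,878,360.00, pre-tax earnings = R$3,087,671.70.
Degree of combined leverage = contribution ÷ (EBIT − I) = R$8,624,831.70 ÷ R$3,087,671.70 = 2.7933.
%ΔEPS = DCL × %ΔSales = 2.7933 × +5.0% = +14.0%.

+14.0%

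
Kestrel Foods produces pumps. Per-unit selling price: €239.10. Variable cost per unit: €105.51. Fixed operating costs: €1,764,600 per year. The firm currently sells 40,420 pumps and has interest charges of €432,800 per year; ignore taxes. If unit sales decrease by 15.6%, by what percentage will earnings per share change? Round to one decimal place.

Total contribution margin = 40,420 × €133.59 = €5,399,707.80.
EBIT = €5,399,707.80 − €1,764,600 = €3,635,107.80.
Interest = €432,800.00, so EBIT − I = €3,202,307.80.
DCL = total CM / (EBIT − I) = €5,399,707.80 / €3,202,307.80 = 1.6862.
EPS therefore changes by 1.6862 × (-15.6%) = -26.3%.

-26.3%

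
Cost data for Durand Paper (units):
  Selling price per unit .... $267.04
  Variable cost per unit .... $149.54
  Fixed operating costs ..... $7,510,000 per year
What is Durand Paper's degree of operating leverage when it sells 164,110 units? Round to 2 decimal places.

Contribution at this volume is 164,110 × $117.50 = $19,282,925.00.
Subtracting fixed costs: EBIT = $19,282,925.00 − $7,510,000 = $11,772,925.00.
DOL = contribution ÷ EBIT = $19,282,925.00 ÷ $11,772,925.00 = 1.6379.

1.64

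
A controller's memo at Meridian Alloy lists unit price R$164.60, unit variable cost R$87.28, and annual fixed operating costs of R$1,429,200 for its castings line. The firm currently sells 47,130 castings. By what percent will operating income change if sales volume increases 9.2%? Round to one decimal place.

+15.1%

At 47,130 units, contribution = 47,130 × R$77.32 = R$3,644,091.60.
Operating income = contribution − fixed costs = R$3,644,091.60 − R$1,429,200 = R$2,214,891.60.
Degree of operating leverage = R$3,644,091.60 / R$2,214,891.60 = 1.6453.
Operating income changes by 1.6453 × +9.2% = +15.1%.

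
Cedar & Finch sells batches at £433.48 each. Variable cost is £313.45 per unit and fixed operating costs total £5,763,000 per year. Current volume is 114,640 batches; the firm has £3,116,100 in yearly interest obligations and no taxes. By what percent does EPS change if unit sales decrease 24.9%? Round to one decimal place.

Total contribution margin = 114,640 × £120.03 = £13,760,239.20.
Subtracting fixed costs: EBIT = £13,760,239.20 − £5,763,000 = £7,997,239.20.
Interest = £3,116,100.00, so EBIT − I = £4,881,139.20.
DCL = total CM / (EBIT − I) = £13,760,239.20 / £4,881,139.20 = 2.8191.
%ΔEPS = DCL × %ΔSales = 2.8191 × -24.9% = -70.2%.

-70.2%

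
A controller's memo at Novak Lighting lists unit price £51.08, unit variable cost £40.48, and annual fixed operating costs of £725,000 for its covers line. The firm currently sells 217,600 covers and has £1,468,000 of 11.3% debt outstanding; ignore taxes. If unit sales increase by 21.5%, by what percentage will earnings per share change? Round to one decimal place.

+35.0%

Contribution at this volume is 217,600 × £10.60 = £2,306,560.00.
Subtracting fixed costs: EBIT = £2,306,560.00 − £725,000 = £1,581,560.00.
Interest = £165,884.00, so EBIT − I = £1,415,676.00.
DCL = total CM / (EBIT − I) = £2,306,560.00 / £1,415,676.00 = 1.6293.
EPS therefore changes by 1.6293 × (+21.5%) = +35.0%.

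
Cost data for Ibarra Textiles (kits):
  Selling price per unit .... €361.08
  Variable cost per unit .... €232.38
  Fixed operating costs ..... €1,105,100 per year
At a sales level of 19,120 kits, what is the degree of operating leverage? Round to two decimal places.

Total contribution margin = 19,120 × €128.70 = €2,460,744.00.
Subtracting fixed costs: EBIT = €2,460,744.00 − €1,105,100 = €1,355,644.00.
So DOL = total CM / EBIT = €2,460,744.00 / €1,355,644.00 = 1.8152.

1.82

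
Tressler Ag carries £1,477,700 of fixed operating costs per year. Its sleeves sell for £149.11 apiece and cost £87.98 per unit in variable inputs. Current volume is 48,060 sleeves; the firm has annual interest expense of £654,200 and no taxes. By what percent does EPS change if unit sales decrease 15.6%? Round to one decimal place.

Total contribution margin = 48,060 × £61.13 = £2,937,907.80.
EBIT = £2,937,907.80 − £1,477,700 = £1,460,207.80.
Interest = £654,200.00, so EBIT − I = £806,007.80.
Degree of combined leverage = contribution ÷ (EBIT − I) = £2,937,907.80 ÷ £806,007.80 = 3.6450.
EPS therefore changes by 3.6450 × (-15.6%) = -56.9%.

-56.9%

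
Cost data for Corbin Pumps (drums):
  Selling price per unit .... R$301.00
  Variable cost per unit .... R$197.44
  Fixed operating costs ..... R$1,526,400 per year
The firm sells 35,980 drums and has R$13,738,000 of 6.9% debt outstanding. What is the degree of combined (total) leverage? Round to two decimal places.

Total contribution margin = 35,980 × R$103.56 = R$3,726,088.80.
EBIT = R$3,726,088.80 − R$1,526,400 = R$2,199,688.80. Interest = R$947,922.00, so EBIT − I = R$1,251,766.80.
DCL = contribution ÷ (EBIT − I) = R$3,726,088.80 ÷ R$1,251,766.80 = 2.9767.

2.98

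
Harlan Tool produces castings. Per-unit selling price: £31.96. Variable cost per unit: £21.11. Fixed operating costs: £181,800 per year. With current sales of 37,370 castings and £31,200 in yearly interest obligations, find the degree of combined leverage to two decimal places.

2.11

Total contribution margin = 37,370 × £10.85 = £405,464.50.
Operating income = contribution − fixed costs = £405,464.50 − £181,800 = £223,664.50. Interest = £31,200.00.
DOL = £405,464.50 ÷ £223,664.50 = 1.8128; DFL = £223,664.50 ÷ £192,464.50 = 1.1621.
DCL = DOL × DFL = 1.8128 × 1.1621 = 2.1067.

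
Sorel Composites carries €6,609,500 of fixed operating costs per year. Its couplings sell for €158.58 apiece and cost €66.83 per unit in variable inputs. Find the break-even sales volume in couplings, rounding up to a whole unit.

72,039 couplings

Contribution margin per unit = €158.58 − €66.83 = €91.75.
Break-even volume = fixed costs ÷ CM per unit = €6,609,500 ÷ €91.75 = 72,038.15, so 72,039 couplings.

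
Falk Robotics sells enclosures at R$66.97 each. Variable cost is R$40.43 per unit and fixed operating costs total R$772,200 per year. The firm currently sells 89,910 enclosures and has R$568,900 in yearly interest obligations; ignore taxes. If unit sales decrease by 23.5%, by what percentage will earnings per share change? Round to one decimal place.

At 89,910 units, contribution = 89,910 × R$26.54 = R$2,386,211.40.
Operating income = contribution − fixed costs = R$2,386,211.40 − R$772,200 = R$1,614,011.40.
After interest of R$568,900.00, pre-tax earnings = R$1,045,111.40.
Degree of combined leverage = contribution ÷ (EBIT − I) = R$2,386,211.40 ÷ R$1,045,111.40 = 2.2832.
EPS therefore changes by 2.2832 × (-23.5%) = -53.7%.

-53.7%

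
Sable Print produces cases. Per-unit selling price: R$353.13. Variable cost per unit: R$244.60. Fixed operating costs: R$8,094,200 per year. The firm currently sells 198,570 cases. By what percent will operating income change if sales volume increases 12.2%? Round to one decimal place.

+19.5%

Contribution at this volume is 198,570 × R$108.53 = R$21,550,802.10.
EBIT = R$21,550,802.10 − R$8,094,200 = R$13,456,602.10.
Degree of operating leverage = R$21,550,802.10 / R$13,456,602.10 = 1.6015.
%ΔEBIT = DOL × %ΔSales = 1.6015 × +12.2% = +19.5%.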